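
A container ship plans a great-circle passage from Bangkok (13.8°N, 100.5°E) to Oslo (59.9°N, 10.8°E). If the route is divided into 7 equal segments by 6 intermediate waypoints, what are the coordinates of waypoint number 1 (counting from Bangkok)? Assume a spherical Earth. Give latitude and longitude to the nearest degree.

From cos δ = sin φ₁ sin φ₂ + cos φ₁ cos φ₂ cos Δλ, the central angle is δ ≈ 1.360 rad (77.9°).
Interpolate at f = 1/7 with slerp weights a = sin((1−f)δ)/sin δ ≈ 0.940, b = sin(fδ)/sin δ ≈ 0.197.
p = a·p₁ + b·p₂ ≈ (-0.069, 0.916, 0.395); φ = arcsin(p_z) ≈ 23.27°, λ = atan2(p_y, p_x) ≈ 94.31°.

≈ (23°N, 94°E)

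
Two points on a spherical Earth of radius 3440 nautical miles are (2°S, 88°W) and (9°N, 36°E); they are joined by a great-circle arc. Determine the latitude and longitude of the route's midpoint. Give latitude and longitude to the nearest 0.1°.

≈ (7.4°N, 26.6°W)

Convert each endpoint to a unit vector on the sphere (x = cos φ cos λ, y = cos φ sin λ, z = sin φ).
The central angle between the endpoints is δ = arccos(p₁·p₂) ≈ 2.162 rad (123.9°).
Interpolate at f = 1/2 with slerp weights a = sin((1−f)δ)/sin δ ≈ 1.063, b = sin(fδ)/sin δ ≈ 1.063.
p = a·p₁ + b·p₂ ≈ (0.886, -0.445, 0.129); φ = arcsin(p_z) ≈ 7.42°, λ = atan2(p_y, p_x) ≈ -26.63°.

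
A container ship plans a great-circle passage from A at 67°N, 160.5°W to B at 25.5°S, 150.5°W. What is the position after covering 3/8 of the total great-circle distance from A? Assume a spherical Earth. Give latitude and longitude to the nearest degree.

Write both endpoints as unit vectors p₁, p₂ with components (cos φ cos λ, cos φ sin λ, sin φ).
The central angle between the endpoints is δ = arccos(p₁·p₂) ≈ 1.620 rad (92.8°).
Interpolate at f = 3/8 with slerp weights a = sin((1−f)δ)/sin δ ≈ 0.849, b = sin(fδ)/sin δ ≈ 0.571.
p = a·p₁ + b·p₂ ≈ (-0.762, -0.365, 0.536); φ = arcsin(p_z) ≈ 32.38°, λ = atan2(p_y, p_x) ≈ -154.41°.

≈ 32°N, 154°W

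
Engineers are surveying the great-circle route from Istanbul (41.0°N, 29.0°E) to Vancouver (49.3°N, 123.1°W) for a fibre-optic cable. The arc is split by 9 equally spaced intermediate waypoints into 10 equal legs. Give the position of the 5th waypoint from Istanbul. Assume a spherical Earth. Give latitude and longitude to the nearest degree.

≈ 76°N, 31°W

Write both endpoints as unit vectors p₁, p₂ with components (cos φ cos λ, cos φ sin λ, sin φ).
The central angle between the endpoints is δ = arccos(p₁·p₂) ≈ 1.508 rad (86.4°).
Interpolate at f = 5/10 with slerp weights a = sin((1−f)δ)/sin δ ≈ 0.686, b = sin(fδ)/sin δ ≈ 0.686.
p = a·p₁ + b·p₂ ≈ (0.209, -0.124, 0.970); φ = arcsin(p_z) ≈ 75.97°, λ = atan2(p_y, p_x) ≈ -30.69°.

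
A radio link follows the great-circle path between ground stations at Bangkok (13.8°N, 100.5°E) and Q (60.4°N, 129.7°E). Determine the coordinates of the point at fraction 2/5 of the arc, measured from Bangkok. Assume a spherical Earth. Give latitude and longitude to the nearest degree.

≈ (33°N, 108°E)

From cos δ = sin φ₁ sin φ₂ + cos φ₁ cos φ₂ cos Δλ, the central angle is δ ≈ 0.894 rad (51.2°).
Interpolate at f = 2/5 with slerp weights a = sin((1−f)δ)/sin δ ≈ 0.656, b = sin(fδ)/sin δ ≈ 0.449.
p = a·p₁ + b·p₂ ≈ (-0.258, 0.797, 0.547); φ = arcsin(p_z) ≈ 33.15°, λ = atan2(p_y, p_x) ≈ 107.93°.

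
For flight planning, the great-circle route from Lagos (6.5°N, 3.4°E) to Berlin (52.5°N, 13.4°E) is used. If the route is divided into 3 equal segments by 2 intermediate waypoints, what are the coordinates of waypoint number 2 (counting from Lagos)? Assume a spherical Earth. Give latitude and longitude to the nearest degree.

≈ 37°N, 9°E

The haversine formula gives a central angle δ ≈ 0.816 rad (46.7°) between the endpoints.
Interpolate at f = 2/3 with slerp weights a = sin((1−f)δ)/sin δ ≈ 0.369, b = sin(fδ)/sin δ ≈ 0.710.
p = a·p₁ + b·p₂ ≈ (0.787, 0.122, 0.605); φ = arcsin(p_z) ≈ 37.26°, λ = atan2(p_y, p_x) ≈ 8.81°.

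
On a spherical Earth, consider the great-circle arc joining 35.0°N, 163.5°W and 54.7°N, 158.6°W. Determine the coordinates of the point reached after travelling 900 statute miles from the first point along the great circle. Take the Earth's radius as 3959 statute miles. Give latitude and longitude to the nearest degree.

Write both endpoints as unit vectors p₁, p₂ with components (cos φ cos λ, cos φ sin λ, sin φ).
The central angle between the endpoints is δ = arccos(p₁·p₂) ≈ 0.349 rad (20.0°). The total great-circle distance is δ·R ≈ 0.349 × 3959 ≈ 1381 mi, so the target fraction is f = 900/1381 ≈ 0.652.
Interpolate at f ≈ 0.652 with slerp weights a = sin((1−f)δ)/sin δ ≈ 0.355, b = sin(fδ)/sin δ ≈ 0.659.
p = a·p₁ + b·p₂ ≈ (-0.633, -0.222, 0.742); φ = arcsin(p_z) ≈ 47.86°, λ = atan2(p_y, p_x) ≈ -160.72°.

≈ 48°N, 161°W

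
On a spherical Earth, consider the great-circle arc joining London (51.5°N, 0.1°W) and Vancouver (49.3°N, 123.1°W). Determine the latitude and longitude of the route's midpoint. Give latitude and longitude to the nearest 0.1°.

Write both endpoints as unit vectors p₁, p₂ with components (cos φ cos λ, cos φ sin λ, sin φ).
The central angle between the endpoints is δ = arccos(p₁·p₂) ≈ 1.189 rad (68.1°).
Interpolate at f = 1/2 with slerp weights a = sin((1−f)δ)/sin δ ≈ 0.604, b = sin(fδ)/sin δ ≈ 0.604.
p = a·p₁ + b·p₂ ≈ (0.161, -0.330, 0.930); φ = arcsin(p_z) ≈ 68.44°, λ = atan2(p_y, p_x) ≈ -64.05°.

≈ 68.4°N, 64.0°W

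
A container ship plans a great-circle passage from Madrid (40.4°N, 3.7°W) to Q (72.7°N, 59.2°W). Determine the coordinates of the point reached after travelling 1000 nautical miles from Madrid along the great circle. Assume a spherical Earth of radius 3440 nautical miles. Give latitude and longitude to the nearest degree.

≈ (55°N, 14°W)

From cos δ = sin φ₁ sin φ₂ + cos φ₁ cos φ₂ cos Δλ, the central angle is δ ≈ 0.727 rad (41.7°). The total great-circle distance is δ·R ≈ 0.727 × 3440 ≈ 2501 nmi, so the target fraction is f = 1000/2501 ≈ 0.400.
Interpolate at f ≈ 0.400 with slerp weights a = sin((1−f)δ)/sin δ ≈ 0.636, b = sin(fδ)/sin δ ≈ 0.431.
p = a·p₁ + b·p₂ ≈ (0.549, -0.141, 0.824); φ = arcsin(p_z) ≈ 55.47°, λ = atan2(p_y, p_x) ≈ -14.44°.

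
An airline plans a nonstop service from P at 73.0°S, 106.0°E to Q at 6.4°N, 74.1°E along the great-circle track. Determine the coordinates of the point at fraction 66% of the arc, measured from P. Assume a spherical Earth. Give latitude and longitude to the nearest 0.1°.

≈ 21.1°S, 78.6°E

Convert each endpoint to a unit vector on the sphere (x = cos φ cos λ, y = cos φ sin λ, z = sin φ).
The central angle between the endpoints is δ = arccos(p₁·p₂) ≈ 1.430 rad (81.9°).
Interpolate at f = 0.66 with slerp weights a = sin((1−f)δ)/sin δ ≈ 0.472, b = sin(fδ)/sin δ ≈ 0.818.
p = a·p₁ + b·p₂ ≈ (0.185, 0.914, -0.360); φ = arcsin(p_z) ≈ -21.11°, λ = atan2(p_y, p_x) ≈ 78.58°.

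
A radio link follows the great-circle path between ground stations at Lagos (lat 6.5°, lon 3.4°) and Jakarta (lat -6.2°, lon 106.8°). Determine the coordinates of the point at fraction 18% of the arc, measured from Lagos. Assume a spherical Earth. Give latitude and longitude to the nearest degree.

≈ lat 5°, lon 22°

From cos δ = sin φ₁ sin φ₂ + cos φ₁ cos φ₂ cos Δλ, the central angle is δ ≈ 1.814 rad (104.0°).
Interpolate at f = 0.18 with slerp weights a = sin((1−f)δ)/sin δ ≈ 1.027, b = sin(fδ)/sin δ ≈ 0.331.
p = a·p₁ + b·p₂ ≈ (0.923, 0.375, 0.081); φ = arcsin(p_z) ≈ 4.62°, λ = atan2(p_y, p_x) ≈ 22.11°.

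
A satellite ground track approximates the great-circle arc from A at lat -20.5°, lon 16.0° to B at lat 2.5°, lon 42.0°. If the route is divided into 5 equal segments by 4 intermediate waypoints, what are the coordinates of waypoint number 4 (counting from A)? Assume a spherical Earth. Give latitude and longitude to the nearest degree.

≈ lat -2°, lon 37°

Write both endpoints as unit vectors p₁, p₂ with components (cos φ cos λ, cos φ sin λ, sin φ).
The central angle between the endpoints is δ = arccos(p₁·p₂) ≈ 0.599 rad (34.3°).
Interpolate at f = 4/5 with slerp weights a = sin((1−f)δ)/sin δ ≈ 0.212, b = sin(fδ)/sin δ ≈ 0.818.
p = a·p₁ + b·p₂ ≈ (0.798, 0.601, -0.039); φ = arcsin(p_z) ≈ -2.21°, λ = atan2(p_y, p_x) ≈ 37.00°.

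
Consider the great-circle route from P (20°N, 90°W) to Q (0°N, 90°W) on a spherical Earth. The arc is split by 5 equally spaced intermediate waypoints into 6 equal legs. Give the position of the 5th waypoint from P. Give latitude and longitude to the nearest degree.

Convert each endpoint to a unit vector on the sphere (x = cos φ cos λ, y = cos φ sin λ, z = sin φ).
The central angle between the endpoints is δ = arccos(p₁·p₂) ≈ 0.349 rad (20.0°).
Interpolate at f = 5/6 with slerp weights a = sin((1−f)δ)/sin δ ≈ 0.170, b = sin(fδ)/sin δ ≈ 0.839.
p = a·p₁ + b·p₂ ≈ (0.000, -0.998, 0.058); φ = arcsin(p_z) ≈ 3.33°, λ = atan2(p_y, p_x) ≈ -90.00°.

≈ (3°N, 90°W)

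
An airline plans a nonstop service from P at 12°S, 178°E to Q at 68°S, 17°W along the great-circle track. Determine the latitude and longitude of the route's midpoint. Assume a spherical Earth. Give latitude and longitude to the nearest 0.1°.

≈ 61.2°S, 173.1°W

From cos δ = sin φ₁ sin φ₂ + cos φ₁ cos φ₂ cos Δλ, the central angle is δ ≈ 1.733 rad (99.3°).
Interpolate at f = 1/2 with slerp weights a = sin((1−f)δ)/sin δ ≈ 0.772, b = sin(fδ)/sin δ ≈ 0.772.
p = a·p₁ + b·p₂ ≈ (-0.478, -0.058, -0.876); φ = arcsin(p_z) ≈ -61.21°, λ = atan2(p_y, p_x) ≈ -173.06°.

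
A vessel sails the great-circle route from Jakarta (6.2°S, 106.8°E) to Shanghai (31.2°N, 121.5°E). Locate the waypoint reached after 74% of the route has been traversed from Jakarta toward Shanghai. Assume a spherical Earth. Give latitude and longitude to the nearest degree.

Convert each endpoint to a unit vector on the sphere (x = cos φ cos λ, y = cos φ sin λ, z = sin φ).
The central angle between the endpoints is δ = arccos(p₁·p₂) ≈ 0.697 rad (40.0°).
Interpolate at f = 0.74 with slerp weights a = sin((1−f)δ)/sin δ ≈ 0.281, b = sin(fδ)/sin δ ≈ 0.768.
p = a·p₁ + b·p₂ ≈ (-0.424, 0.828, 0.368); φ = arcsin(p_z) ≈ 21.57°, λ = atan2(p_y, p_x) ≈ 117.13°.

≈ 22°N, 117°E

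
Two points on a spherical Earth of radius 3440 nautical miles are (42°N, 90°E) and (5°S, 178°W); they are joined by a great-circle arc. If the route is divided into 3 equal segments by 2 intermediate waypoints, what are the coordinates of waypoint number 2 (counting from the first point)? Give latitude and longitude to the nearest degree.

Write both endpoints as unit vectors p₁, p₂ with components (cos φ cos λ, cos φ sin λ, sin φ).
The central angle between the endpoints is δ = arccos(p₁·p₂) ≈ 1.655 rad (94.8°).
Interpolate at f = 2/3 with slerp weights a = sin((1−f)δ)/sin δ ≈ 0.526, b = sin(fδ)/sin δ ≈ 0.896.
p = a·p₁ + b·p₂ ≈ (-0.892, 0.360, 0.274); φ = arcsin(p_z) ≈ 15.89°, λ = atan2(p_y, p_x) ≈ 158.04°.

≈ (16°N, 158°E)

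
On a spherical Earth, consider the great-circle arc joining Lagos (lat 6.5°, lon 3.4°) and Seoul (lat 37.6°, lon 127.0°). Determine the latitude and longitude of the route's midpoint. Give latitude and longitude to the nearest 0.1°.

Convert each endpoint to a unit vector on the sphere (x = cos φ cos λ, y = cos φ sin λ, z = sin φ).
The central angle between the endpoints is δ = arccos(p₁·p₂) ≈ 1.946 rad (111.5°).
Interpolate at f = 1/2 with slerp weights a = sin((1−f)δ)/sin δ ≈ 0.888, b = sin(fδ)/sin δ ≈ 0.888.
p = a·p₁ + b·p₂ ≈ (0.458, 0.615, 0.643); φ = arcsin(p_z) ≈ 39.99°, λ = atan2(p_y, p_x) ≈ 53.33°.

≈ lat 40.0°, lon 53.3°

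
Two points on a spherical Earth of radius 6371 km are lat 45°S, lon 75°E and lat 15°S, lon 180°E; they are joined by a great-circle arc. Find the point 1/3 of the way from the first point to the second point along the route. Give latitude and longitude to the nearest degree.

≈ lat 48°S, lon 119°E

From cos δ = sin φ₁ sin φ₂ + cos φ₁ cos φ₂ cos Δλ, the central angle is δ ≈ 1.565 rad (89.6°).
Interpolate at f = 1/3 with slerp weights a = sin((1−f)δ)/sin δ ≈ 0.864, b = sin(fδ)/sin δ ≈ 0.498.
p = a·p₁ + b·p₂ ≈ (-0.323, 0.590, -0.740); φ = arcsin(p_z) ≈ -47.72°, λ = atan2(p_y, p_x) ≈ 118.70°.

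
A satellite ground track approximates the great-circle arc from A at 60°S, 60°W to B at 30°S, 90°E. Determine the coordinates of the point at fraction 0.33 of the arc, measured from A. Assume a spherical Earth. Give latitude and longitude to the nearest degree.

≈ 77°S, 13°E

Write both endpoints as unit vectors p₁, p₂ with components (cos φ cos λ, cos φ sin λ, sin φ).
The central angle between the endpoints is δ = arccos(p₁·p₂) ≈ 1.513 rad (86.7°).
Interpolate at f = 0.33 with slerp weights a = sin((1−f)δ)/sin δ ≈ 0.850, b = sin(fδ)/sin δ ≈ 0.480.
p = a·p₁ + b·p₂ ≈ (0.213, 0.047, -0.976); φ = arcsin(p_z) ≈ -77.43°, λ = atan2(p_y, p_x) ≈ 12.51°.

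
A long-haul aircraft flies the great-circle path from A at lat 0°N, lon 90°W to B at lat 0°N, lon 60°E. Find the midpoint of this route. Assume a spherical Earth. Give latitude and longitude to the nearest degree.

From cos δ = sin φ₁ sin φ₂ + cos φ₁ cos φ₂ cos Δλ, the central angle is δ ≈ 2.618 rad (150.0°).
Interpolate at f = 1/2 with slerp weights a = sin((1−f)δ)/sin δ ≈ 1.932, b = sin(fδ)/sin δ ≈ 1.932.
p = a·p₁ + b·p₂ ≈ (0.966, -0.259, 0.000); φ = arcsin(p_z) ≈ 0.00°, λ = atan2(p_y, p_x) ≈ -15.00°.

≈ lat 0°N, lon 15°W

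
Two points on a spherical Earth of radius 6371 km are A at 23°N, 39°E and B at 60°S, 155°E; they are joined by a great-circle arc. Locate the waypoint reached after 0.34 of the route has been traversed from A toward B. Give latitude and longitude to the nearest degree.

≈ 13°S, 60°E

Convert each endpoint to a unit vector on the sphere (x = cos φ cos λ, y = cos φ sin λ, z = sin φ).
The central angle between the endpoints is δ = arccos(p₁·p₂) ≈ 2.141 rad (122.7°).
Interpolate at f = 0.34 with slerp weights a = sin((1−f)δ)/sin δ ≈ 1.174, b = sin(fδ)/sin δ ≈ 0.791.
p = a·p₁ + b·p₂ ≈ (0.481, 0.847, -0.226); φ = arcsin(p_z) ≈ -13.08°, λ = atan2(p_y, p_x) ≈ 60.40°.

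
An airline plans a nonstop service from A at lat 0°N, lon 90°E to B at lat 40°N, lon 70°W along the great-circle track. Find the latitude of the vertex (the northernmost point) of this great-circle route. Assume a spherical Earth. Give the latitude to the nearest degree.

≈ 68°N

The great circle lies in the plane with unit normal n̂ = (p₁ × p₂)/|p₁ × p₂|.
Here n̂_z ≈ -0.377; the vertex latitude is φ_max = arccos|n̂_z| ≈ 67.8°.
Check via Clairaut: cos φ_max = |cos φ₁| · sin C = cos(0.0°)·sin(22.2°) ≈ 0.377, again giving ≈ 67.8°.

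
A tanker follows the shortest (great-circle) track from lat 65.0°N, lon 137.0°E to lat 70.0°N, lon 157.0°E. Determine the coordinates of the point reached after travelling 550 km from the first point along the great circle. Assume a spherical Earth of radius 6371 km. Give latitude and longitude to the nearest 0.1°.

Write both endpoints as unit vectors p₁, p₂ with components (cos φ cos λ, cos φ sin λ, sin φ).
The central angle between the endpoints is δ = arccos(p₁·p₂) ≈ 0.158 rad (9.1°). The total great-circle distance is δ·R ≈ 0.158 × 6371 ≈ 1009 km, so the target fraction is f = 550/1009 ≈ 0.545.
Interpolate at f ≈ 0.545 with slerp weights a = sin((1−f)δ)/sin δ ≈ 0.457, b = sin(fδ)/sin δ ≈ 0.547.
p = a·p₁ + b·p₂ ≈ (-0.313, 0.205, 0.927); φ = arcsin(p_z) ≈ 68.03°, λ = atan2(p_y, p_x) ≈ 146.84°.

≈ lat 68.0°N, lon 146.8°E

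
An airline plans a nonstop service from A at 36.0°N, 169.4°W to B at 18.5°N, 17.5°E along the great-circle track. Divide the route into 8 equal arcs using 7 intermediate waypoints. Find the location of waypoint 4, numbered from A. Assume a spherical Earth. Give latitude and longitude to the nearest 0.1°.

Convert each endpoint to a unit vector on the sphere (x = cos φ cos λ, y = cos φ sin λ, z = sin φ).
The central angle between the endpoints is δ = arccos(p₁·p₂) ≈ 2.184 rad (125.1°).
Interpolate at f = 4/8 with slerp weights a = sin((1−f)δ)/sin δ ≈ 1.085, b = sin(fδ)/sin δ ≈ 1.085.
p = a·p₁ + b·p₂ ≈ (0.118, 0.148, 0.982); φ = arcsin(p_z) ≈ 79.08°, λ = atan2(p_y, p_x) ≈ 51.30°.

≈ 79.1°N, 51.3°E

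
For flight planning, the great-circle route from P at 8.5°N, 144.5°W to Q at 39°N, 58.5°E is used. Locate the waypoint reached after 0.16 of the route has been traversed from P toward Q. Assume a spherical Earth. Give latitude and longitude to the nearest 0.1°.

≈ 27.2°N, 153.2°W

Convert each endpoint to a unit vector on the sphere (x = cos φ cos λ, y = cos φ sin λ, z = sin φ).
The central angle between the endpoints is δ = arccos(p₁·p₂) ≈ 2.233 rad (127.9°).
Interpolate at f = 0.16 with slerp weights a = sin((1−f)δ)/sin δ ≈ 1.209, b = sin(fδ)/sin δ ≈ 0.443.
p = a·p₁ + b·p₂ ≈ (-0.794, -0.401, 0.458); φ = arcsin(p_z) ≈ 27.24°, λ = atan2(p_y, p_x) ≈ -153.21°.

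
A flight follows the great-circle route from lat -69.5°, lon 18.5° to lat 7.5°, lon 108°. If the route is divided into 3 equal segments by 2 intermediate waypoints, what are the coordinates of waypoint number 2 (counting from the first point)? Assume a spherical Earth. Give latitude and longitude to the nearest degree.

≈ lat -23°, lon 96°

Write both endpoints as unit vectors p₁, p₂ with components (cos φ cos λ, cos φ sin λ, sin φ).
The central angle between the endpoints is δ = arccos(p₁·p₂) ≈ 1.690 rad (96.8°).
Interpolate at f = 2/3 with slerp weights a = sin((1−f)δ)/sin δ ≈ 0.538, b = sin(fδ)/sin δ ≈ 0.910.
p = a·p₁ + b·p₂ ≈ (-0.100, 0.917, -0.385); φ = arcsin(p_z) ≈ -22.65°, λ = atan2(p_y, p_x) ≈ 96.22°.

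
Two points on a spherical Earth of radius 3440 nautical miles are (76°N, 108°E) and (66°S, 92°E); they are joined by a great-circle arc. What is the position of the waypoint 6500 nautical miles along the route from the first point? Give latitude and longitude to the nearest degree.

≈ (32°S, 96°E)

The haversine formula gives a central angle δ ≈ 2.485 rad (142.4°) between the endpoints. The total great-circle distance is δ·R ≈ 2.485 × 3440 ≈ 8547 nmi, so the target fraction is f = 6500/8547 ≈ 0.761.
Interpolate at f ≈ 0.761 with slerp weights a = sin((1−f)δ)/sin δ ≈ 0.918, b = sin(fδ)/sin δ ≈ 1.555.
p = a·p₁ + b·p₂ ≈ (-0.091, 0.843, -0.530); φ = arcsin(p_z) ≈ -32.00°, λ = atan2(p_y, p_x) ≈ 96.14°.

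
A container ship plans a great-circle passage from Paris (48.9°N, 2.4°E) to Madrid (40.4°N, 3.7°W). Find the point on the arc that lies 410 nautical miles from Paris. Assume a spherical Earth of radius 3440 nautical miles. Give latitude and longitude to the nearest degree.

≈ (43°N, 2°W)

Write both endpoints as unit vectors p₁, p₂ with components (cos φ cos λ, cos φ sin λ, sin φ).
The central angle between the endpoints is δ = arccos(p₁·p₂) ≈ 0.166 rad (9.5°). The total great-circle distance is δ·R ≈ 0.166 × 3440 ≈ 573 nmi, so the target fraction is f = 410/573 ≈ 0.716.
Interpolate at f ≈ 0.716 with slerp weights a = sin((1−f)δ)/sin δ ≈ 0.285, b = sin(fδ)/sin δ ≈ 0.718.
p = a·p₁ + b·p₂ ≈ (0.733, -0.027, 0.680); φ = arcsin(p_z) ≈ 42.84°, λ = atan2(p_y, p_x) ≈ -2.14°.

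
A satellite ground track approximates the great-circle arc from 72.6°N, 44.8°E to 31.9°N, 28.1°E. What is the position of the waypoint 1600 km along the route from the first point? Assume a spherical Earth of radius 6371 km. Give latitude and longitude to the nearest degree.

Write both endpoints as unit vectors p₁, p₂ with components (cos φ cos λ, cos φ sin λ, sin φ).
The central angle between the endpoints is δ = arccos(p₁·p₂) ≈ 0.727 rad (41.6°). The total great-circle distance is δ·R ≈ 0.727 × 6371 ≈ 4629 km, so the target fraction is f = 1600/4629 ≈ 0.346.
Interpolate at f ≈ 0.346 with slerp weights a = sin((1−f)δ)/sin δ ≈ 0.689, b = sin(fδ)/sin δ ≈ 0.374.
p = a·p₁ + b·p₂ ≈ (0.426, 0.295, 0.855); φ = arcsin(p_z) ≈ 58.78°, λ = atan2(p_y, p_x) ≈ 34.66°.

≈ 59°N, 35°E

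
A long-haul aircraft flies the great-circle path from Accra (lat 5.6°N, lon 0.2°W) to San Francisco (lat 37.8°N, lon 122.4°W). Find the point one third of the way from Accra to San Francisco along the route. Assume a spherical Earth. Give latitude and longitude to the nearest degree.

≈ lat 30°N, lon 30°W

Write both endpoints as unit vectors p₁, p₂ with components (cos φ cos λ, cos φ sin λ, sin φ).
The central angle between the endpoints is δ = arccos(p₁·p₂) ≈ 1.938 rad (111.1°).
Interpolate at f = 1/3 with slerp weights a = sin((1−f)δ)/sin δ ≈ 1.030, b = sin(fδ)/sin δ ≈ 0.645.
p = a·p₁ + b·p₂ ≈ (0.752, -0.434, 0.496); φ = arcsin(p_z) ≈ 29.73°, λ = atan2(p_y, p_x) ≈ -29.98°.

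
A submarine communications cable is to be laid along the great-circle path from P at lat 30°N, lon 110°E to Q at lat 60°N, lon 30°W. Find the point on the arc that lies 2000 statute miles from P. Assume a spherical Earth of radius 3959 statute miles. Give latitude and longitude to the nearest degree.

≈ lat 57°N, lon 94°E

Write both endpoints as unit vectors p₁, p₂ with components (cos φ cos λ, cos φ sin λ, sin φ).
The central angle between the endpoints is δ = arccos(p₁·p₂) ≈ 1.469 rad (84.2°). The total great-circle distance is δ·R ≈ 1.469 × 3959 ≈ 5817 mi, so the target fraction is f = 2000/5817 ≈ 0.344.
Interpolate at f ≈ 0.344 with slerp weights a = sin((1−f)δ)/sin δ ≈ 0.826, b = sin(fδ)/sin δ ≈ 0.486.
p = a·p₁ + b·p₂ ≈ (-0.034, 0.550, 0.834); φ = arcsin(p_z) ≈ 56.53°, λ = atan2(p_y, p_x) ≈ 93.53°.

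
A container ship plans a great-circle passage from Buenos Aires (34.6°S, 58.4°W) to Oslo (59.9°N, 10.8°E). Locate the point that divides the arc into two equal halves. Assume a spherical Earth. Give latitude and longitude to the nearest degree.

≈ (15°N, 33°W)

Convert each endpoint to a unit vector on the sphere (x = cos φ cos λ, y = cos φ sin λ, z = sin φ).
The central angle between the endpoints is δ = arccos(p₁·p₂) ≈ 1.923 rad (110.2°).
Interpolate at f = 1/2 with slerp weights a = sin((1−f)δ)/sin δ ≈ 0.873, b = sin(fδ)/sin δ ≈ 0.873.
p = a·p₁ + b·p₂ ≈ (0.807, -0.530, 0.260); φ = arcsin(p_z) ≈ 15.05°, λ = atan2(p_y, p_x) ≈ -33.31°.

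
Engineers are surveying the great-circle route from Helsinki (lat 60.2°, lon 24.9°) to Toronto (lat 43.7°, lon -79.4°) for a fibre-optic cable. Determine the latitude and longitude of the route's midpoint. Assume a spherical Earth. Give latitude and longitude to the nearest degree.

≈ lat 64°, lon -41°

Write both endpoints as unit vectors p₁, p₂ with components (cos φ cos λ, cos φ sin λ, sin φ).
The central angle between the endpoints is δ = arccos(p₁·p₂) ≈ 1.035 rad (59.3°).
Interpolate at f = 1/2 with slerp weights a = sin((1−f)δ)/sin δ ≈ 0.575, b = sin(fδ)/sin δ ≈ 0.575.
p = a·p₁ + b·p₂ ≈ (0.336, -0.288, 0.897); φ = arcsin(p_z) ≈ 63.72°, λ = atan2(p_y, p_x) ≈ -40.66°.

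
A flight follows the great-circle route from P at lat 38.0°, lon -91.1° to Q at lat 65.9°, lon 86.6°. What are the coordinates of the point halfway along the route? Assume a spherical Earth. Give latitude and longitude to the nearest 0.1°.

≈ lat 76.0°, lon -88.6°

Convert each endpoint to a unit vector on the sphere (x = cos φ cos λ, y = cos φ sin λ, z = sin φ).
The central angle between the endpoints is δ = arccos(p₁·p₂) ≈ 1.328 rad (76.1°).
Interpolate at f = 1/2 with slerp weights a = sin((1−f)δ)/sin δ ≈ 0.635, b = sin(fδ)/sin δ ≈ 0.635.
p = a·p₁ + b·p₂ ≈ (0.006, -0.241, 0.970); φ = arcsin(p_z) ≈ 76.03°, λ = atan2(p_y, p_x) ≈ -88.63°.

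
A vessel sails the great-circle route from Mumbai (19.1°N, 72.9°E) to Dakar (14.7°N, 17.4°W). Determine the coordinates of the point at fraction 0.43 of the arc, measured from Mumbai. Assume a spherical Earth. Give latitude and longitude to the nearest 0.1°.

Write both endpoints as unit vectors p₁, p₂ with components (cos φ cos λ, cos φ sin λ, sin φ).
The central angle between the endpoints is δ = arccos(p₁·p₂) ≈ 1.492 rad (85.5°).
Interpolate at f = 0.43 with slerp weights a = sin((1−f)δ)/sin δ ≈ 0.754, b = sin(fδ)/sin δ ≈ 0.600.
p = a·p₁ + b·p₂ ≈ (0.764, 0.507, 0.399); φ = arcsin(p_z) ≈ 23.52°, λ = atan2(p_y, p_x) ≈ 33.60°.

≈ 23.5°N, 33.6°E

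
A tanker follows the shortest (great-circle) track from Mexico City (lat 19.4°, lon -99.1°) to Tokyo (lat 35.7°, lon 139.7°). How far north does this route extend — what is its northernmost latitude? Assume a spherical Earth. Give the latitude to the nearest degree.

The great circle lies in the plane with unit normal n̂ = (p₁ × p₂)/|p₁ × p₂|.
Here n̂_z ≈ -0.669; the vertex latitude is φ_max = arccos|n̂_z| ≈ 48.0°.

≈ 48°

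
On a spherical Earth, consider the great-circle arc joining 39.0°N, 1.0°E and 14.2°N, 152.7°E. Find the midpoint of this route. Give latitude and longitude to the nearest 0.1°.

≈ 62.0°N, 100.4°E

Write both endpoints as unit vectors p₁, p₂ with components (cos φ cos λ, cos φ sin λ, sin φ).
The central angle between the endpoints is δ = arccos(p₁·p₂) ≈ 2.105 rad (120.6°).
Interpolate at f = 1/2 with slerp weights a = sin((1−f)δ)/sin δ ≈ 1.009, b = sin(fδ)/sin δ ≈ 1.009.
p = a·p₁ + b·p₂ ≈ (-0.085, 0.462, 0.883); φ = arcsin(p_z) ≈ 61.96°, λ = atan2(p_y, p_x) ≈ 100.44°.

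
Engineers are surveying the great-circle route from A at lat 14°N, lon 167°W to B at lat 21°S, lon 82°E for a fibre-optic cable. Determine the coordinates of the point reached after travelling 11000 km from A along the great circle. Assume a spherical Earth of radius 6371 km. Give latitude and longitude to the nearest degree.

From cos δ = sin φ₁ sin φ₂ + cos φ₁ cos φ₂ cos Δλ, the central angle is δ ≈ 1.995 rad (114.3°). The total great-circle distance is δ·R ≈ 1.995 × 6371 ≈ 12708 km, so the target fraction is f = 11000/12708 ≈ 0.866.
Interpolate at f ≈ 0.866 with slerp weights a = sin((1−f)δ)/sin δ ≈ 0.291, b = sin(fδ)/sin δ ≈ 1.084.
p = a·p₁ + b·p₂ ≈ (-0.134, 0.939, -0.318); φ = arcsin(p_z) ≈ -18.55°, λ = atan2(p_y, p_x) ≈ 98.12°.

≈ lat 19°S, lon 98°E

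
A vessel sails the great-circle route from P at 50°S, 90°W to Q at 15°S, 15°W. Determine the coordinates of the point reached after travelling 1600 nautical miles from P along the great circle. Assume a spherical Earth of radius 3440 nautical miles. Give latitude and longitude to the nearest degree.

From cos δ = sin φ₁ sin φ₂ + cos φ₁ cos φ₂ cos Δλ, the central angle is δ ≈ 1.204 rad (69.0°). The total great-circle distance is δ·R ≈ 1.204 × 3440 ≈ 4141 nmi, so the target fraction is f = 1600/4141 ≈ 0.386.
Interpolate at f ≈ 0.386 with slerp weights a = sin((1−f)δ)/sin δ ≈ 0.721, b = sin(fδ)/sin δ ≈ 0.481.
p = a·p₁ + b·p₂ ≈ (0.448, -0.584, -0.677); φ = arcsin(p_z) ≈ -42.60°, λ = atan2(p_y, p_x) ≈ -52.47°.

≈ 43°S, 52°W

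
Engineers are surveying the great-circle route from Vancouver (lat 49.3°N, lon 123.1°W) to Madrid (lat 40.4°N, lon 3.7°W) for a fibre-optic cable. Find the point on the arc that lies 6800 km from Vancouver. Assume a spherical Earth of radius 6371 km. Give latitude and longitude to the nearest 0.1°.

Write both endpoints as unit vectors p₁, p₂ with components (cos φ cos λ, cos φ sin λ, sin φ).
The central angle between the endpoints is δ = arccos(p₁·p₂) ≈ 1.321 rad (75.7°). The total great-circle distance is δ·R ≈ 1.321 × 6371 ≈ 8414 km, so the target fraction is f = 6800/8414 ≈ 0.808.
Interpolate at f ≈ 0.808 with slerp weights a = sin((1−f)δ)/sin δ ≈ 0.259, b = sin(fδ)/sin δ ≈ 0.904.
p = a·p₁ + b·p₂ ≈ (0.595, -0.186, 0.782); φ = arcsin(p_z) ≈ 51.45°, λ = atan2(p_y, p_x) ≈ -17.34°.

≈ lat 51.4°N, lon 17.3°W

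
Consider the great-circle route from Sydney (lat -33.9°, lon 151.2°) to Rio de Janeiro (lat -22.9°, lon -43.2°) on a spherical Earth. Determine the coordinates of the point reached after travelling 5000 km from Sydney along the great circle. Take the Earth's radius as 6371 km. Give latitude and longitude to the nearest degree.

Write both endpoints as unit vectors p₁, p₂ with components (cos φ cos λ, cos φ sin λ, sin φ).
The central angle between the endpoints is δ = arccos(p₁·p₂) ≈ 2.122 rad (121.6°). The total great-circle distance is δ·R ≈ 2.122 × 6371 ≈ 13518 km, so the target fraction is f = 5000/13518 ≈ 0.370.
Interpolate at f ≈ 0.370 with slerp weights a = sin((1−f)δ)/sin δ ≈ 1.142, b = sin(fδ)/sin δ ≈ 0.829.
p = a·p₁ + b·p₂ ≈ (-0.273, -0.066, -0.960); φ = arcsin(p_z) ≈ -73.65°, λ = atan2(p_y, p_x) ≈ -166.33°.

≈ lat -74°, lon -166°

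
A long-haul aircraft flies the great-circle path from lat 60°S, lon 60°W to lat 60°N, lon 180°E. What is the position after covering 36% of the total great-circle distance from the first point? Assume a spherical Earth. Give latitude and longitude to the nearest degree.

Write both endpoints as unit vectors p₁, p₂ with components (cos φ cos λ, cos φ sin λ, sin φ).
The central angle between the endpoints is δ = arccos(p₁·p₂) ≈ 2.636 rad (151.0°).
Interpolate at f = 0.36 with slerp weights a = sin((1−f)δ)/sin δ ≈ 2.052, b = sin(fδ)/sin δ ≈ 1.679.
p = a·p₁ + b·p₂ ≈ (-0.327, -0.888, -0.323); φ = arcsin(p_z) ≈ -18.82°, λ = atan2(p_y, p_x) ≈ -110.19°.

≈ lat 19°S, lon 110°W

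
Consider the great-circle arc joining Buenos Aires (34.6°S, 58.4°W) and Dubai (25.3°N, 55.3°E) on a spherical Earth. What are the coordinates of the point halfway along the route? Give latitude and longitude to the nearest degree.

≈ (8°S, 3°E)

The haversine formula gives a central angle δ ≈ 2.143 rad (122.8°) between the endpoints.
Interpolate at f = 1/2 with slerp weights a = sin((1−f)δ)/sin δ ≈ 1.045, b = sin(fδ)/sin δ ≈ 1.045.
p = a·p₁ + b·p₂ ≈ (0.988, 0.044, -0.147); φ = arcsin(p_z) ≈ -8.44°, λ = atan2(p_y, p_x) ≈ 2.55°.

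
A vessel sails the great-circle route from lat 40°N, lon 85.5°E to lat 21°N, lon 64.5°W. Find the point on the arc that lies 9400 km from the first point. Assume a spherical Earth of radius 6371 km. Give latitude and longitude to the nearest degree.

≈ lat 46°N, lon 48°W

Convert each endpoint to a unit vector on the sphere (x = cos φ cos λ, y = cos φ sin λ, z = sin φ).
The central angle between the endpoints is δ = arccos(p₁·p₂) ≈ 1.970 rad (112.9°). The total great-circle distance is δ·R ≈ 1.970 × 6371 ≈ 12553 km, so the target fraction is f = 9400/12553 ≈ 0.749.
Interpolate at f ≈ 0.749 with slerp weights a = sin((1−f)δ)/sin δ ≈ 0.516, b = sin(fδ)/sin δ ≈ 1.081.
p = a·p₁ + b·p₂ ≈ (0.465, -0.517, 0.719); φ = arcsin(p_z) ≈ 45.94°, λ = atan2(p_y, p_x) ≈ -48.00°.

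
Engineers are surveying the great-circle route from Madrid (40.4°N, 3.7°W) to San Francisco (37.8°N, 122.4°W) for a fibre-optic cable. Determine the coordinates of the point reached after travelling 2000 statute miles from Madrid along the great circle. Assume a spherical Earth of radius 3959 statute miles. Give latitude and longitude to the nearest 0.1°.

Write both endpoints as unit vectors p₁, p₂ with components (cos φ cos λ, cos φ sin λ, sin φ).
The central angle between the endpoints is δ = arccos(p₁·p₂) ≈ 1.462 rad (83.8°). The total great-circle distance is δ·R ≈ 1.462 × 3959 ≈ 5789 mi, so the target fraction is f = 2000/5789 ≈ 0.345.
Interpolate at f ≈ 0.345 with slerp weights a = sin((1−f)δ)/sin δ ≈ 0.822, b = sin(fδ)/sin δ ≈ 0.487.
p = a·p₁ + b·p₂ ≈ (0.419, -0.365, 0.831); φ = arcsin(p_z) ≈ 56.24°, λ = atan2(p_y, p_x) ≈ -41.09°.

≈ (56.2°N, 41.1°W)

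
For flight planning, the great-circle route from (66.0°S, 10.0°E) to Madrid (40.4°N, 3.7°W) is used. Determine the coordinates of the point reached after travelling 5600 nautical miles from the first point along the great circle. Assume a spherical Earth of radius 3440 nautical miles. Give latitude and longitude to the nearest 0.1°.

Write both endpoints as unit vectors p₁, p₂ with components (cos φ cos λ, cos φ sin λ, sin φ).
The central angle between the endpoints is δ = arccos(p₁·p₂) ≈ 1.866 rad (106.9°). The total great-circle distance is δ·R ≈ 1.866 × 3440 ≈ 6420 nmi, so the target fraction is f = 5600/6420 ≈ 0.872.
Interpolate at f ≈ 0.872 with slerp weights a = sin((1−f)δ)/sin δ ≈ 0.247, b = sin(fδ)/sin δ ≈ 1.044.
p = a·p₁ + b·p₂ ≈ (0.892, -0.034, 0.451); φ = arcsin(p_z) ≈ 26.80°, λ = atan2(p_y, p_x) ≈ -2.17°.

≈ (26.8°N, 2.2°W)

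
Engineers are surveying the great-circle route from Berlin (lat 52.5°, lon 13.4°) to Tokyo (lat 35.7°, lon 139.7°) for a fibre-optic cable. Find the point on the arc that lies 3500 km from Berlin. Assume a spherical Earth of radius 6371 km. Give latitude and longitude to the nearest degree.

≈ lat 66°, lon 72°

Write both endpoints as unit vectors p₁, p₂ with components (cos φ cos λ, cos φ sin λ, sin φ).
The central angle between the endpoints is δ = arccos(p₁·p₂) ≈ 1.400 rad (80.2°). The total great-circle distance is δ·R ≈ 1.400 × 6371 ≈ 8917 km, so the target fraction is f = 3500/8917 ≈ 0.392.
Interpolate at f ≈ 0.392 with slerp weights a = sin((1−f)δ)/sin δ ≈ 0.763, b = sin(fδ)/sin δ ≈ 0.530.
p = a·p₁ + b·p₂ ≈ (0.123, 0.386, 0.914); φ = arcsin(p_z) ≈ 66.10°, λ = atan2(p_y, p_x) ≈ 72.26°.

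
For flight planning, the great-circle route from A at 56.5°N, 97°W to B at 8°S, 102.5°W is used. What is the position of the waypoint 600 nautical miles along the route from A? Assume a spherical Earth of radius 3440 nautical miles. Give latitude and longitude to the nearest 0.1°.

Write both endpoints as unit vectors p₁, p₂ with components (cos φ cos λ, cos φ sin λ, sin φ).
The central angle between the endpoints is δ = arccos(p₁·p₂) ≈ 1.129 rad (64.7°). The total great-circle distance is δ·R ≈ 1.129 × 3440 ≈ 3882 nmi, so the target fraction is f = 600/3882 ≈ 0.155.
Interpolate at f ≈ 0.155 with slerp weights a = sin((1−f)δ)/sin δ ≈ 0.903, b = sin(fδ)/sin δ ≈ 0.192.
p = a·p₁ + b·p₂ ≈ (-0.102, -0.680, 0.726); φ = arcsin(p_z) ≈ 46.55°, λ = atan2(p_y, p_x) ≈ -98.52°.

≈ 46.6°N, 98.5°W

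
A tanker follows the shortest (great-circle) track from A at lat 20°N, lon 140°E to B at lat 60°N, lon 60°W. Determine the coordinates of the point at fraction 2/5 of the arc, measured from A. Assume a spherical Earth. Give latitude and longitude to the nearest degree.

Write both endpoints as unit vectors p₁, p₂ with components (cos φ cos λ, cos φ sin λ, sin φ).
The central angle between the endpoints is δ = arccos(p₁·p₂) ≈ 1.717 rad (98.4°).
Interpolate at f = 2/5 with slerp weights a = sin((1−f)δ)/sin δ ≈ 0.866, b = sin(fδ)/sin δ ≈ 0.641.
p = a·p₁ + b·p₂ ≈ (-0.464, 0.246, 0.851); φ = arcsin(p_z) ≈ 58.35°, λ = atan2(p_y, p_x) ≈ 152.05°.

≈ lat 58°N, lon 152°E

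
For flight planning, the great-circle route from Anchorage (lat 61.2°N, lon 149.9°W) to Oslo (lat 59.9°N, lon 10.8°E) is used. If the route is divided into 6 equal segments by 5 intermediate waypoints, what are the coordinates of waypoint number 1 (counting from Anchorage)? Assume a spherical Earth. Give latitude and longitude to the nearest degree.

From cos δ = sin φ₁ sin φ₂ + cos φ₁ cos φ₂ cos Δλ, the central angle is δ ≈ 1.012 rad (58.0°).
Interpolate at f = 1/6 with slerp weights a = sin((1−f)δ)/sin δ ≈ 0.881, b = sin(fδ)/sin δ ≈ 0.198.
p = a·p₁ + b·p₂ ≈ (-0.270, -0.194, 0.943); φ = arcsin(p_z) ≈ 70.59°, λ = atan2(p_y, p_x) ≈ -144.23°.

≈ lat 71°N, lon 144°W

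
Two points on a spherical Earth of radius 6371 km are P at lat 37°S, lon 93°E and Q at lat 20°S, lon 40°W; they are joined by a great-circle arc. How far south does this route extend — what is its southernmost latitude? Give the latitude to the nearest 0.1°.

The great circle lies in the plane with unit normal n̂ = (p₁ × p₂)/|p₁ × p₂|.
Here n̂_z ≈ -0.577; the vertex latitude is φ_max = arccos|n̂_z| ≈ 54.8°.
Check via Clairaut: cos φ_max = |cos φ₁| · sin C = cos(37.0°)·sin(133.8°) ≈ 0.577, again giving ≈ 54.8°.

≈ 54.8°S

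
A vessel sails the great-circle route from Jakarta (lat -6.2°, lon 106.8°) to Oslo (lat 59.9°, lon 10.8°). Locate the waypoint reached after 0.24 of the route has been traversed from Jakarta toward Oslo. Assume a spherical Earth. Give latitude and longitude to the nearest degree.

≈ lat 14°, lon 95°

The haversine formula gives a central angle δ ≈ 1.717 rad (98.4°) between the endpoints.
Interpolate at f = 0.24 with slerp weights a = sin((1−f)δ)/sin δ ≈ 0.975, b = sin(fδ)/sin δ ≈ 0.405.
p = a·p₁ + b·p₂ ≈ (-0.081, 0.966, 0.245); φ = arcsin(p_z) ≈ 14.18°, λ = atan2(p_y, p_x) ≈ 94.78°.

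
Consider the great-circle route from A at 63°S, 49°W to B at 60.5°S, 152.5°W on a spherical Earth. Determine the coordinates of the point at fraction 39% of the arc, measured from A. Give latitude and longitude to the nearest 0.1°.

The haversine formula gives a central angle δ ≈ 0.762 rad (43.7°) between the endpoints.
Interpolate at f = 0.39 with slerp weights a = sin((1−f)δ)/sin δ ≈ 0.649, b = sin(fδ)/sin δ ≈ 0.424.
p = a·p₁ + b·p₂ ≈ (0.008, -0.319, -0.948); φ = arcsin(p_z) ≈ -71.40°, λ = atan2(p_y, p_x) ≈ -88.54°.

≈ 71.4°S, 88.5°W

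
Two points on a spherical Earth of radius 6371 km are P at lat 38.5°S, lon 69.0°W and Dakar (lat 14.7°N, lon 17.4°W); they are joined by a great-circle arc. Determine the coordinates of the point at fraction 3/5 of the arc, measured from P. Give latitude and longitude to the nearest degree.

≈ lat 8°S, lon 36°W

From cos δ = sin φ₁ sin φ₂ + cos φ₁ cos φ₂ cos Δλ, the central angle is δ ≈ 1.253 rad (71.8°).
Interpolate at f = 3/5 with slerp weights a = sin((1−f)δ)/sin δ ≈ 0.506, b = sin(fδ)/sin δ ≈ 0.719.
p = a·p₁ + b·p₂ ≈ (0.806, -0.578, -0.132); φ = arcsin(p_z) ≈ -7.61°, λ = atan2(p_y, p_x) ≈ -35.64°.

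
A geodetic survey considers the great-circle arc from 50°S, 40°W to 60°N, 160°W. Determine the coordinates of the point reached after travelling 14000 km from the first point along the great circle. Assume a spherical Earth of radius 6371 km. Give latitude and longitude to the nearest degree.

Convert each endpoint to a unit vector on the sphere (x = cos φ cos λ, y = cos φ sin λ, z = sin φ).
The central angle between the endpoints is δ = arccos(p₁·p₂) ≈ 2.539 rad (145.5°). The total great-circle distance is δ·R ≈ 2.539 × 6371 ≈ 16179 km, so the target fraction is f = 14000/16179 ≈ 0.865.
Interpolate at f ≈ 0.865 with slerp weights a = sin((1−f)δ)/sin δ ≈ 0.592, b = sin(fδ)/sin δ ≈ 1.430.
p = a·p₁ + b·p₂ ≈ (-0.380, -0.489, 0.785); φ = arcsin(p_z) ≈ 51.71°, λ = atan2(p_y, p_x) ≈ -127.87°.

≈ 52°N, 128°W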